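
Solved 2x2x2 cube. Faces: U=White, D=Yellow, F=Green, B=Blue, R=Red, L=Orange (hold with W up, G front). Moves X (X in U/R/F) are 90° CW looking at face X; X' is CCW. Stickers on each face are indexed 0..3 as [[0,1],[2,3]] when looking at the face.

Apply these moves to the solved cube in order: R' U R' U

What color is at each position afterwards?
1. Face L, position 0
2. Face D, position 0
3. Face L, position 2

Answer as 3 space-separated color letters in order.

Answer: R Y O

Derivation:
After move 1 (R'): R=RRRR U=WBWB F=GWGW D=YGYG B=YBYB
After move 2 (U): U=WWBB F=RRGW R=YBRR B=OOYB L=GWOO
After move 3 (R'): R=BRYR U=WYBO F=RWGB D=YRYW B=GOGB
After move 4 (U): U=BWOY F=BRGB R=GOYR B=GWGB L=RWOO
Query 1: L[0] = R
Query 2: D[0] = Y
Query 3: L[2] = O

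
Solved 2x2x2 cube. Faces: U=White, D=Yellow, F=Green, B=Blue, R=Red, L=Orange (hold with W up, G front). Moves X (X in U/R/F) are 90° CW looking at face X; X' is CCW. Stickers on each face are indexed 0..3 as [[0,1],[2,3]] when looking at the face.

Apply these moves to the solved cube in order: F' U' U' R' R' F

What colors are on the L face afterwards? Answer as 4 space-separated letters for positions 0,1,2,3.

After move 1 (F'): F=GGGG U=WWRR R=YRYR D=OOYY L=OWOW
After move 2 (U'): U=WRWR F=OWGG R=GGYR B=YRBB L=BBOW
After move 3 (U'): U=RRWW F=BBGG R=OWYR B=GGBB L=YROW
After move 4 (R'): R=WROY U=RBWG F=BRGW D=OBYG B=YGOB
After move 5 (R'): R=RYWO U=ROWY F=BBGG D=ORYW B=GGBB
After move 6 (F): F=GBGB U=ROWR R=WYYO D=WRYW L=YOOR
Query: L face = YOOR

Answer: Y O O R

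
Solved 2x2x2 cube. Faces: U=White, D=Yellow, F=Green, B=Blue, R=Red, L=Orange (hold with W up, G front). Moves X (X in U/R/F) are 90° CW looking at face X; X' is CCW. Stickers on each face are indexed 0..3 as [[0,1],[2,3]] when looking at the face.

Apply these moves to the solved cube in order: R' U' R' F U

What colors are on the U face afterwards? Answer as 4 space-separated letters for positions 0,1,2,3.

After move 1 (R'): R=RRRR U=WBWB F=GWGW D=YGYG B=YBYB
After move 2 (U'): U=BBWW F=OOGW R=GWRR B=RRYB L=YBOO
After move 3 (R'): R=WRGR U=BYWR F=OBGW D=YOYW B=GRGB
After move 4 (F): F=GOWB U=BYOB R=WRRR D=GWYW L=YYOO
After move 5 (U): U=OBBY F=WRWB R=GRRR B=YYGB L=GOOO
Query: U face = OBBY

Answer: O B B Y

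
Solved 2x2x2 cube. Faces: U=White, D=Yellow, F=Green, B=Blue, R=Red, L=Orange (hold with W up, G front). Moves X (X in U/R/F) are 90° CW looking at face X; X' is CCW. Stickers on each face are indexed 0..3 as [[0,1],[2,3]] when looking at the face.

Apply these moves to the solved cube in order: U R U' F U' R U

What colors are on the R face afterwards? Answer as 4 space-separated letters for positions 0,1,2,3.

Answer: O Y B G

Derivation:
After move 1 (U): U=WWWW F=RRGG R=BBRR B=OOBB L=GGOO
After move 2 (R): R=RBRB U=WRWG F=RYGY D=YBYO B=WOWB
After move 3 (U'): U=RGWW F=GGGY R=RYRB B=RBWB L=WOOO
After move 4 (F): F=GGYG U=RGOO R=WYWB D=RRYO L=WYOB
After move 5 (U'): U=GORO F=WYYG R=GGWB B=WYWB L=RBOB
After move 6 (R): R=WGBG U=GYRG F=WRYO D=RWYW B=OYOB
After move 7 (U): U=RGGY F=WGYO R=OYBG B=RBOB L=WROB
Query: R face = OYBG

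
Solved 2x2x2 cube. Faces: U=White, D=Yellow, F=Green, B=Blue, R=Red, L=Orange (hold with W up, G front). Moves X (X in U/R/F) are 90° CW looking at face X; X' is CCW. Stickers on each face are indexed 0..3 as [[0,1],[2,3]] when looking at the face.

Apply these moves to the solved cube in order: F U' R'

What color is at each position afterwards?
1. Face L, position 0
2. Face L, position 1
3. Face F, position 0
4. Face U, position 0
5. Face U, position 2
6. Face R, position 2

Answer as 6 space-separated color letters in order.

Answer: B B O W W G

Derivation:
After move 1 (F): F=GGGG U=WWOO R=WRWR D=RRYY L=OYOY
After move 2 (U'): U=WOWO F=OYGG R=GGWR B=WRBB L=BBOY
After move 3 (R'): R=GRGW U=WBWW F=OOGO D=RYYG B=YRRB
Query 1: L[0] = B
Query 2: L[1] = B
Query 3: F[0] = O
Query 4: U[0] = W
Query 5: U[2] = W
Query 6: R[2] = G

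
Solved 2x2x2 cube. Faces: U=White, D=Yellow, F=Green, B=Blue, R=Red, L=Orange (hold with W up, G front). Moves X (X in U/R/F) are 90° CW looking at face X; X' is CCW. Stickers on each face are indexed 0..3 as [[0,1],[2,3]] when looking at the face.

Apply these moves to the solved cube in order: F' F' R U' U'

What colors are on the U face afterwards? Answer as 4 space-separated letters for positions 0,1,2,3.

After move 1 (F'): F=GGGG U=WWRR R=YRYR D=OOYY L=OWOW
After move 2 (F'): F=GGGG U=WWYY R=OROR D=WWYY L=OROR
After move 3 (R): R=OORR U=WGYG F=GWGY D=WBYB B=YBWB
After move 4 (U'): U=GGWY F=ORGY R=GWRR B=OOWB L=YBOR
After move 5 (U'): U=GYGW F=YBGY R=ORRR B=GWWB L=OOOR
Query: U face = GYGW

Answer: G Y G W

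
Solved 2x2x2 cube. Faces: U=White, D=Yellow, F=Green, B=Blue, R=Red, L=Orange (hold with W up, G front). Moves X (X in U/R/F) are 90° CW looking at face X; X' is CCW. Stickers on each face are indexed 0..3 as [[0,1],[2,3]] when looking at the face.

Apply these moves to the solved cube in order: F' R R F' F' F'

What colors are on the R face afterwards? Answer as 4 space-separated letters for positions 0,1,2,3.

After move 1 (F'): F=GGGG U=WWRR R=YRYR D=OOYY L=OWOW
After move 2 (R): R=YYRR U=WGRG F=GOGY D=OBYB B=RBWB
After move 3 (R): R=RYRY U=WORY F=GBGB D=OWYR B=GBGB
After move 4 (F'): F=BBGG U=WORR R=WYOY D=WWYR L=OYOR
After move 5 (F'): F=BGBG U=WOWO R=WYWY D=YRYR L=OROR
After move 6 (F'): F=GGBB U=WOWW R=RYYY D=RRYR L=OOOW
Query: R face = RYYY

Answer: R Y Y Y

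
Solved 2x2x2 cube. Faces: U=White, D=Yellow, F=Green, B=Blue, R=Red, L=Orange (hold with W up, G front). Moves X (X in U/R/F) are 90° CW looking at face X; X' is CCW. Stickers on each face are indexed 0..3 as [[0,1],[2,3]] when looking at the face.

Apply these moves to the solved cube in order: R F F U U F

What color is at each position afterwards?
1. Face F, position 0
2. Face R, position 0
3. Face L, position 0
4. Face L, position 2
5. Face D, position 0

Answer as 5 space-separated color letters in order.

Answer: Y G O O O

Derivation:
After move 1 (R): R=RRRR U=WGWG F=GYGY D=YBYB B=WBWB
After move 2 (F): F=GGYY U=WGOO R=WRGR D=RRYB L=OYOB
After move 3 (F): F=YGYG U=WGBY R=OROR D=GWYB L=OROR
After move 4 (U): U=BWYG F=ORYG R=WBOR B=ORWB L=YGOR
After move 5 (U): U=YBGW F=WBYG R=OROR B=YGWB L=OROR
After move 6 (F): F=YWGB U=YBRR R=GRWR D=OOYB L=OGOW
Query 1: F[0] = Y
Query 2: R[0] = G
Query 3: L[0] = O
Query 4: L[2] = O
Query 5: D[0] = O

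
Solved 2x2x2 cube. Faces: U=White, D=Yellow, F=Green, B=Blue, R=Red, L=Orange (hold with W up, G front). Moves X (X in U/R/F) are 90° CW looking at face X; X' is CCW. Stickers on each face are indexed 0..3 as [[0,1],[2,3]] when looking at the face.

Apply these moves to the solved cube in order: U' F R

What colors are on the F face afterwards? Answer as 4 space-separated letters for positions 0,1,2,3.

After move 1 (U'): U=WWWW F=OOGG R=GGRR B=RRBB L=BBOO
After move 2 (F): F=GOGO U=WWOB R=WGWR D=RGYY L=BYOY
After move 3 (R): R=WWRG U=WOOO F=GGGY D=RBYR B=BRWB
Query: F face = GGGY

Answer: G G G Y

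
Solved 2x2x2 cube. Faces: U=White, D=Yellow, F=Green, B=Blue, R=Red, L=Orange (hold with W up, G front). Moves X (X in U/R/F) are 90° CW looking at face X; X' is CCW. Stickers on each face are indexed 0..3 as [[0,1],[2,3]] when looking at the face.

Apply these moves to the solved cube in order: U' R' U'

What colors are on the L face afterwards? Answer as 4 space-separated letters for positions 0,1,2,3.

After move 1 (U'): U=WWWW F=OOGG R=GGRR B=RRBB L=BBOO
After move 2 (R'): R=GRGR U=WBWR F=OWGW D=YOYG B=YRYB
After move 3 (U'): U=BRWW F=BBGW R=OWGR B=GRYB L=YROO
Query: L face = YROO

Answer: Y R O O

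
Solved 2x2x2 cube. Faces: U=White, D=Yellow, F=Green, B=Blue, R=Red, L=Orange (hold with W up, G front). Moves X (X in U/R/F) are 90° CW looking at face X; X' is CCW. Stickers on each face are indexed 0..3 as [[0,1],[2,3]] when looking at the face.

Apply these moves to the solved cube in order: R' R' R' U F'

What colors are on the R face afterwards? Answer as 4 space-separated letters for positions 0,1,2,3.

Answer: B B Y R

Derivation:
After move 1 (R'): R=RRRR U=WBWB F=GWGW D=YGYG B=YBYB
After move 2 (R'): R=RRRR U=WYWY F=GBGB D=YWYW B=GBGB
After move 3 (R'): R=RRRR U=WGWG F=GYGY D=YBYB B=WBWB
After move 4 (U): U=WWGG F=RRGY R=WBRR B=OOWB L=GYOO
After move 5 (F'): F=RYRG U=WWWR R=BBYR D=YOYB L=GGOG
Query: R face = BBYR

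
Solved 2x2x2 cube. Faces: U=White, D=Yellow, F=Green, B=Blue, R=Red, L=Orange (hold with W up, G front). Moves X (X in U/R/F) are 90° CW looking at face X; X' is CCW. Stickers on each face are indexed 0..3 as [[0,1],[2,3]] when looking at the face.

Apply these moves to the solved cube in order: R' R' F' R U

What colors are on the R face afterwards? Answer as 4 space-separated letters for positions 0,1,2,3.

After move 1 (R'): R=RRRR U=WBWB F=GWGW D=YGYG B=YBYB
After move 2 (R'): R=RRRR U=WYWY F=GBGB D=YWYW B=GBGB
After move 3 (F'): F=BBGG U=WYRR R=WRYR D=OOYW L=OYOW
After move 4 (R): R=YWRR U=WBRG F=BOGW D=OGYG B=RBYB
After move 5 (U): U=RWGB F=YWGW R=RBRR B=OYYB L=BOOW
Query: R face = RBRR

Answer: R B R R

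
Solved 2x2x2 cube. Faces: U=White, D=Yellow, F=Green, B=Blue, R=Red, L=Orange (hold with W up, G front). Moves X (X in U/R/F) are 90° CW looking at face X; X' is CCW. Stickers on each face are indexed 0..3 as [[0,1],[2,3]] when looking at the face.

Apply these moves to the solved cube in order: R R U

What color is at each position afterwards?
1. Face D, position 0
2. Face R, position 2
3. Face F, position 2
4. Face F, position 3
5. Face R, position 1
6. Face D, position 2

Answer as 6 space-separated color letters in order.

Answer: Y R G B B Y

Derivation:
After move 1 (R): R=RRRR U=WGWG F=GYGY D=YBYB B=WBWB
After move 2 (R): R=RRRR U=WYWY F=GBGB D=YWYW B=GBGB
After move 3 (U): U=WWYY F=RRGB R=GBRR B=OOGB L=GBOO
Query 1: D[0] = Y
Query 2: R[2] = R
Query 3: F[2] = G
Query 4: F[3] = B
Query 5: R[1] = B
Query 6: D[2] = Y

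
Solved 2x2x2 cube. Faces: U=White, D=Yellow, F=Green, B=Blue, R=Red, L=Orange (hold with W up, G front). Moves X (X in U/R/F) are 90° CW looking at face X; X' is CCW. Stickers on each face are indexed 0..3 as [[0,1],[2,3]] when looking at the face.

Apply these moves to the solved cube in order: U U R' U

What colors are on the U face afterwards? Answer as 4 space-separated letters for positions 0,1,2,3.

After move 1 (U): U=WWWW F=RRGG R=BBRR B=OOBB L=GGOO
After move 2 (U): U=WWWW F=BBGG R=OORR B=GGBB L=RROO
After move 3 (R'): R=OROR U=WBWG F=BWGW D=YBYG B=YGYB
After move 4 (U): U=WWGB F=ORGW R=YGOR B=RRYB L=BWOO
Query: U face = WWGB

Answer: W W G B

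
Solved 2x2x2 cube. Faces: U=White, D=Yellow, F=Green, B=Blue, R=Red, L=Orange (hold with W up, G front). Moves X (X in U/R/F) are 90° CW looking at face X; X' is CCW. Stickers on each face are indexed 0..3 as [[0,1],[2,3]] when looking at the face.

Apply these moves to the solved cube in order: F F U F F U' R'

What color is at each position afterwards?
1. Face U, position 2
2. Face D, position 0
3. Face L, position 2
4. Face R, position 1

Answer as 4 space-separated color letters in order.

After move 1 (F): F=GGGG U=WWOO R=WRWR D=RRYY L=OYOY
After move 2 (F): F=GGGG U=WWYY R=OROR D=WWYY L=OROR
After move 3 (U): U=YWYW F=ORGG R=BBOR B=ORBB L=GGOR
After move 4 (F): F=GOGR U=YWRG R=YBWR D=OBYY L=GWOW
After move 5 (F): F=GGRO U=YWWW R=RBGR D=WYYY L=GOOB
After move 6 (U'): U=WWYW F=GORO R=GGGR B=RBBB L=OROB
After move 7 (R'): R=GRGG U=WBYR F=GWRW D=WOYO B=YBYB
Query 1: U[2] = Y
Query 2: D[0] = W
Query 3: L[2] = O
Query 4: R[1] = R

Answer: Y W O R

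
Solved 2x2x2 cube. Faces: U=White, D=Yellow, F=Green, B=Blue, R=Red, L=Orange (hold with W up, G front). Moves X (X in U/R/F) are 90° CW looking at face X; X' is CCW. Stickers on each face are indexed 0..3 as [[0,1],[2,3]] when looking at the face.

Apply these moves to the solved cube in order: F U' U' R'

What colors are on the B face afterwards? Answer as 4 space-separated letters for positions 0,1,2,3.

Answer: Y G R B

Derivation:
After move 1 (F): F=GGGG U=WWOO R=WRWR D=RRYY L=OYOY
After move 2 (U'): U=WOWO F=OYGG R=GGWR B=WRBB L=BBOY
After move 3 (U'): U=OOWW F=BBGG R=OYWR B=GGBB L=WROY
After move 4 (R'): R=YROW U=OBWG F=BOGW D=RBYG B=YGRB
Query: B face = YGRB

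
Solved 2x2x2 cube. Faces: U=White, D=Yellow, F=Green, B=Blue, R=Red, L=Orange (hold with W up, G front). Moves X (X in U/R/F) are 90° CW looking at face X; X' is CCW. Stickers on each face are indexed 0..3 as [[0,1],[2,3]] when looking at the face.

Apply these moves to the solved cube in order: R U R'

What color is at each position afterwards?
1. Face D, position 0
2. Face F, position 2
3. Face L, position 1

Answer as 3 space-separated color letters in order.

Answer: Y G Y

Derivation:
After move 1 (R): R=RRRR U=WGWG F=GYGY D=YBYB B=WBWB
After move 2 (U): U=WWGG F=RRGY R=WBRR B=OOWB L=GYOO
After move 3 (R'): R=BRWR U=WWGO F=RWGG D=YRYY B=BOBB
Query 1: D[0] = Y
Query 2: F[2] = G
Query 3: L[1] = Y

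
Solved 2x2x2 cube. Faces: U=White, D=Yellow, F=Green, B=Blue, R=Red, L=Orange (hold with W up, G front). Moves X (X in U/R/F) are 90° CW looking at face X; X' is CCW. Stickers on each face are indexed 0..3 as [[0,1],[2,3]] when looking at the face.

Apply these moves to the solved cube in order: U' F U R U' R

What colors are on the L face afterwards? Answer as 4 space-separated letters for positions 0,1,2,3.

Answer: W Y O Y

Derivation:
After move 1 (U'): U=WWWW F=OOGG R=GGRR B=RRBB L=BBOO
After move 2 (F): F=GOGO U=WWOB R=WGWR D=RGYY L=BYOY
After move 3 (U): U=OWBW F=WGGO R=RRWR B=BYBB L=GOOY
After move 4 (R): R=WRRR U=OGBO F=WGGY D=RBYB B=WYWB
After move 5 (U'): U=GOOB F=GOGY R=WGRR B=WRWB L=WYOY
After move 6 (R): R=RWRG U=GOOY F=GBGB D=RWYW B=BROB
Query: L face = WYOY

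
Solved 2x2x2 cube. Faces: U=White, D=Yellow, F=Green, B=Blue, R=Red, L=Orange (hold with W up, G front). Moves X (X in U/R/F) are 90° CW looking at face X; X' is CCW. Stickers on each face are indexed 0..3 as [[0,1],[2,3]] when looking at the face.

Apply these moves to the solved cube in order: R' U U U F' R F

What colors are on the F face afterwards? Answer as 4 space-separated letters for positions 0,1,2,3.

Answer: O O G O

Derivation:
After move 1 (R'): R=RRRR U=WBWB F=GWGW D=YGYG B=YBYB
After move 2 (U): U=WWBB F=RRGW R=YBRR B=OOYB L=GWOO
After move 3 (U): U=BWBW F=YBGW R=OORR B=GWYB L=RROO
After move 4 (U): U=BBWW F=OOGW R=GWRR B=RRYB L=YBOO
After move 5 (F'): F=OWOG U=BBGR R=GWYR D=BOYG L=YWOW
After move 6 (R): R=YGRW U=BWGG F=OOOG D=BYYR B=RRBB
After move 7 (F): F=OOGO U=BWWW R=GGGW D=RYYR L=YBOY
Query: F face = OOGO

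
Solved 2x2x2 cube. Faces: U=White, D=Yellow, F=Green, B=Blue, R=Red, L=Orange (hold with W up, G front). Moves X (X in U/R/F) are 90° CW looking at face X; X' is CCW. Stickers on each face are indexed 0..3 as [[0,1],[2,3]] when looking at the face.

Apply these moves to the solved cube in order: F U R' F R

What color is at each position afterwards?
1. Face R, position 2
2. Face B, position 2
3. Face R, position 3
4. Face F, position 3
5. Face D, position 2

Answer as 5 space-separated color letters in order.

Answer: W B R G Y

Derivation:
After move 1 (F): F=GGGG U=WWOO R=WRWR D=RRYY L=OYOY
After move 2 (U): U=OWOW F=WRGG R=BBWR B=OYBB L=GGOY
After move 3 (R'): R=BRBW U=OBOO F=WWGW D=RRYG B=YYRB
After move 4 (F): F=GWWW U=OBYG R=OROW D=BBYG L=GROR
After move 5 (R): R=OOWR U=OWYW F=GBWG D=BRYY B=GYBB
Query 1: R[2] = W
Query 2: B[2] = B
Query 3: R[3] = R
Query 4: F[3] = G
Query 5: D[2] = Y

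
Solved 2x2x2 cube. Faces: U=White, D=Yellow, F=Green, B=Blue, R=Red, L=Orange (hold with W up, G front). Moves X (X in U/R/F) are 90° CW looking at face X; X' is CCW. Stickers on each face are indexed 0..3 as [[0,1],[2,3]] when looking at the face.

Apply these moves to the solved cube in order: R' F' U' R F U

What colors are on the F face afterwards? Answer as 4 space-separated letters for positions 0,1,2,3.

Answer: W W G O

Derivation:
After move 1 (R'): R=RRRR U=WBWB F=GWGW D=YGYG B=YBYB
After move 2 (F'): F=WWGG U=WBRR R=GRYR D=OOYG L=OBOW
After move 3 (U'): U=BRWR F=OBGG R=WWYR B=GRYB L=YBOW
After move 4 (R): R=YWRW U=BBWG F=OOGG D=OYYG B=RRRB
After move 5 (F): F=GOGO U=BBWB R=WWGW D=RYYG L=YOOY
After move 6 (U): U=WBBB F=WWGO R=RRGW B=YORB L=GOOY
Query: F face = WWGO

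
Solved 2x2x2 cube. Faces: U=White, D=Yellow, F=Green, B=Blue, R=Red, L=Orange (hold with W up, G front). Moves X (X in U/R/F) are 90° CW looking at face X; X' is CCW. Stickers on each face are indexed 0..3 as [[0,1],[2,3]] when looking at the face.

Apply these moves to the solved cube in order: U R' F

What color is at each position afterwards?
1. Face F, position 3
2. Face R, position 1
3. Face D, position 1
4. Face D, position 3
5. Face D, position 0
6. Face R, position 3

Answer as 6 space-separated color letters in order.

After move 1 (U): U=WWWW F=RRGG R=BBRR B=OOBB L=GGOO
After move 2 (R'): R=BRBR U=WBWO F=RWGW D=YRYG B=YOYB
After move 3 (F): F=GRWW U=WBOG R=WROR D=BBYG L=GYOR
Query 1: F[3] = W
Query 2: R[1] = R
Query 3: D[1] = B
Query 4: D[3] = G
Query 5: D[0] = B
Query 6: R[3] = R

Answer: W R B G B R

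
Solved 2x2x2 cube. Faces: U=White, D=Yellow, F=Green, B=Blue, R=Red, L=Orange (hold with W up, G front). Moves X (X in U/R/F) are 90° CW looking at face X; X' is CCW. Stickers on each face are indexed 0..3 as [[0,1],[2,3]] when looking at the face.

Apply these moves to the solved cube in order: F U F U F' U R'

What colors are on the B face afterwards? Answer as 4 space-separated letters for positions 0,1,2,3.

Answer: Y W R B

Derivation:
After move 1 (F): F=GGGG U=WWOO R=WRWR D=RRYY L=OYOY
After move 2 (U): U=OWOW F=WRGG R=BBWR B=OYBB L=GGOY
After move 3 (F): F=GWGR U=OWYG R=OBWR D=WBYY L=GROR
After move 4 (U): U=YOGW F=OBGR R=OYWR B=GRBB L=GWOR
After move 5 (F'): F=BROG U=YOOW R=BYWR D=WRYY L=GWOG
After move 6 (U): U=OYWO F=BYOG R=GRWR B=GWBB L=BROG
After move 7 (R'): R=RRGW U=OBWG F=BYOO D=WYYG B=YWRB
Query: B face = YWRB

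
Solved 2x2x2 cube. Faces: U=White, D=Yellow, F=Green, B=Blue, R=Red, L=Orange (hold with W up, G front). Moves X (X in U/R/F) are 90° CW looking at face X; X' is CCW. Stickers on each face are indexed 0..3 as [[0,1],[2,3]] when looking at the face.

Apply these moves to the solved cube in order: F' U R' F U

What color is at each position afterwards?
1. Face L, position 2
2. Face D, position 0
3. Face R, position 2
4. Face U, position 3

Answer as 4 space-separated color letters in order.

Answer: O B O B

Derivation:
After move 1 (F'): F=GGGG U=WWRR R=YRYR D=OOYY L=OWOW
After move 2 (U): U=RWRW F=YRGG R=BBYR B=OWBB L=GGOW
After move 3 (R'): R=BRBY U=RBRO F=YWGW D=ORYG B=YWOB
After move 4 (F): F=GYWW U=RBWG R=RROY D=BBYG L=GOOR
After move 5 (U): U=WRGB F=RRWW R=YWOY B=GOOB L=GYOR
Query 1: L[2] = O
Query 2: D[0] = B
Query 3: R[2] = O
Query 4: U[3] = B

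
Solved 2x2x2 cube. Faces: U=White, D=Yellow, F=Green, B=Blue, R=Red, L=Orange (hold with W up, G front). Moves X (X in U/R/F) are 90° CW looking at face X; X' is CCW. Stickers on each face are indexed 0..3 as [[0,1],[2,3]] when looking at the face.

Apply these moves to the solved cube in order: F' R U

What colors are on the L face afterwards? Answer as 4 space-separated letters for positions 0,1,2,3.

Answer: G O O W

Derivation:
After move 1 (F'): F=GGGG U=WWRR R=YRYR D=OOYY L=OWOW
After move 2 (R): R=YYRR U=WGRG F=GOGY D=OBYB B=RBWB
After move 3 (U): U=RWGG F=YYGY R=RBRR B=OWWB L=GOOW
Query: L face = GOOW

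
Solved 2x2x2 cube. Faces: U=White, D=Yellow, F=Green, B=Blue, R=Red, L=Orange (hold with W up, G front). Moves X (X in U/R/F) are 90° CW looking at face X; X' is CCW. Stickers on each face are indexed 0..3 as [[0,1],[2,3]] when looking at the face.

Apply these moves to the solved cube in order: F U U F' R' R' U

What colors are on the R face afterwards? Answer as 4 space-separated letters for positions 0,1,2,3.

After move 1 (F): F=GGGG U=WWOO R=WRWR D=RRYY L=OYOY
After move 2 (U): U=OWOW F=WRGG R=BBWR B=OYBB L=GGOY
After move 3 (U): U=OOWW F=BBGG R=OYWR B=GGBB L=WROY
After move 4 (F'): F=BGBG U=OOOW R=RYRR D=RYYY L=WWOW
After move 5 (R'): R=YRRR U=OBOG F=BOBW D=RGYG B=YGYB
After move 6 (R'): R=RRYR U=OYOY F=BBBG D=ROYW B=GGGB
After move 7 (U): U=OOYY F=RRBG R=GGYR B=WWGB L=BBOW
Query: R face = GGYR

Answer: G G Y R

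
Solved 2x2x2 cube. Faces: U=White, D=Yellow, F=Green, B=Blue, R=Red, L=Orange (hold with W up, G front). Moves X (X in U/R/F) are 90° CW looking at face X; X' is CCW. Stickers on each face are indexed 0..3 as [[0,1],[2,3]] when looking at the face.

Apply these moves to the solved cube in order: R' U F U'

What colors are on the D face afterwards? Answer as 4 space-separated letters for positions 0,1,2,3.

After move 1 (R'): R=RRRR U=WBWB F=GWGW D=YGYG B=YBYB
After move 2 (U): U=WWBB F=RRGW R=YBRR B=OOYB L=GWOO
After move 3 (F): F=GRWR U=WWOW R=BBBR D=RYYG L=GYOG
After move 4 (U'): U=WWWO F=GYWR R=GRBR B=BBYB L=OOOG
Query: D face = RYYG

Answer: R Y Y G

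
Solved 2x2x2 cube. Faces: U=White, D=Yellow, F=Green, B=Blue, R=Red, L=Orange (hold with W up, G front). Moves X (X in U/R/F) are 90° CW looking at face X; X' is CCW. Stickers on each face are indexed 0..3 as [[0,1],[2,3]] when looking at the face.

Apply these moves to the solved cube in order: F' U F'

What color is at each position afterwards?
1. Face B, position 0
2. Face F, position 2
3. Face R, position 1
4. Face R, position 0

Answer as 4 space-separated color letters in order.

After move 1 (F'): F=GGGG U=WWRR R=YRYR D=OOYY L=OWOW
After move 2 (U): U=RWRW F=YRGG R=BBYR B=OWBB L=GGOW
After move 3 (F'): F=RGYG U=RWBY R=OBOR D=GWYY L=GWOR
Query 1: B[0] = O
Query 2: F[2] = Y
Query 3: R[1] = B
Query 4: R[0] = O

Answer: O Y B O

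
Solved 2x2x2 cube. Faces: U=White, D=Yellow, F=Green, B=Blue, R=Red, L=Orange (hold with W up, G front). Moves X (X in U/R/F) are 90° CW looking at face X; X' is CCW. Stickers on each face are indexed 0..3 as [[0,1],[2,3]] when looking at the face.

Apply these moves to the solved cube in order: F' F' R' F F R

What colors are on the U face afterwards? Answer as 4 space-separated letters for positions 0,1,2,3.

After move 1 (F'): F=GGGG U=WWRR R=YRYR D=OOYY L=OWOW
After move 2 (F'): F=GGGG U=WWYY R=OROR D=WWYY L=OROR
After move 3 (R'): R=RROO U=WBYB F=GWGY D=WGYG B=YBWB
After move 4 (F): F=GGYW U=WBRR R=YRBO D=ORYG L=OWOG
After move 5 (F): F=YGWG U=WBGW R=RRRO D=BYYG L=OOOR
After move 6 (R): R=RROR U=WGGG F=YYWG D=BWYY B=WBBB
Query: U face = WGGG

Answer: W G G G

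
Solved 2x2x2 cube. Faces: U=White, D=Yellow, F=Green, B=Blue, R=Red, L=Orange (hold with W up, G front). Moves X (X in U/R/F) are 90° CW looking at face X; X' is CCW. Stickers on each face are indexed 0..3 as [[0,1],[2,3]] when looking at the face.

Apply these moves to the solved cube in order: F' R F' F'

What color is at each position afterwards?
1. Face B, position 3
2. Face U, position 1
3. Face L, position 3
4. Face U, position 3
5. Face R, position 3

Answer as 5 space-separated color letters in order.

After move 1 (F'): F=GGGG U=WWRR R=YRYR D=OOYY L=OWOW
After move 2 (R): R=YYRR U=WGRG F=GOGY D=OBYB B=RBWB
After move 3 (F'): F=OYGG U=WGYR R=BYOR D=WWYB L=OGOR
After move 4 (F'): F=YGOG U=WGBO R=WYWR D=GRYB L=OROY
Query 1: B[3] = B
Query 2: U[1] = G
Query 3: L[3] = Y
Query 4: U[3] = O
Query 5: R[3] = R

Answer: B G Y O R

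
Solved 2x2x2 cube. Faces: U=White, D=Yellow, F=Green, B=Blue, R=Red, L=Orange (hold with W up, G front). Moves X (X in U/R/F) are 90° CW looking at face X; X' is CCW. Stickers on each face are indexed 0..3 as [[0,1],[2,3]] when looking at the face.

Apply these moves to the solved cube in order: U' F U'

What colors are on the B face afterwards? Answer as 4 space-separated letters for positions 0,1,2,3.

After move 1 (U'): U=WWWW F=OOGG R=GGRR B=RRBB L=BBOO
After move 2 (F): F=GOGO U=WWOB R=WGWR D=RGYY L=BYOY
After move 3 (U'): U=WBWO F=BYGO R=GOWR B=WGBB L=RROY
Query: B face = WGBB

Answer: W G B B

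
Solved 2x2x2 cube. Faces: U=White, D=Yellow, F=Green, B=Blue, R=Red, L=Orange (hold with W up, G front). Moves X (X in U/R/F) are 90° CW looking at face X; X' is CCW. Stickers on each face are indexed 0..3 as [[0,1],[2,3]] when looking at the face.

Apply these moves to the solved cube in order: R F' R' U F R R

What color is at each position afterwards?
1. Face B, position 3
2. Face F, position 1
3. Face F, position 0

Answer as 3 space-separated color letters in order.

Answer: B O G

Derivation:
After move 1 (R): R=RRRR U=WGWG F=GYGY D=YBYB B=WBWB
After move 2 (F'): F=YYGG U=WGRR R=BRYR D=OOYB L=OGOW
After move 3 (R'): R=RRBY U=WWRW F=YGGR D=OYYG B=BBOB
After move 4 (U): U=RWWW F=RRGR R=BBBY B=OGOB L=YGOW
After move 5 (F): F=GRRR U=RWWG R=WBWY D=BBYG L=YOOY
After move 6 (R): R=WWYB U=RRWR F=GBRG D=BOYO B=GGWB
After move 7 (R): R=YWBW U=RBWG F=GORO D=BWYG B=RGRB
Query 1: B[3] = B
Query 2: F[1] = O
Query 3: F[0] = G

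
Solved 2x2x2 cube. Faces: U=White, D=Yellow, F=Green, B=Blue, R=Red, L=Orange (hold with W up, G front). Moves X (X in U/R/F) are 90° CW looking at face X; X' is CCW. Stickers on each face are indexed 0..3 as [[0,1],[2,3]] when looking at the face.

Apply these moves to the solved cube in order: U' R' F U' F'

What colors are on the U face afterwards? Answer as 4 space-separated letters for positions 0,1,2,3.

After move 1 (U'): U=WWWW F=OOGG R=GGRR B=RRBB L=BBOO
After move 2 (R'): R=GRGR U=WBWR F=OWGW D=YOYG B=YRYB
After move 3 (F): F=GOWW U=WBOB R=WRRR D=GGYG L=BYOO
After move 4 (U'): U=BBWO F=BYWW R=GORR B=WRYB L=YROO
After move 5 (F'): F=YWBW U=BBGR R=GOGR D=ROYG L=YOOW
Query: U face = BBGR

Answer: B B G R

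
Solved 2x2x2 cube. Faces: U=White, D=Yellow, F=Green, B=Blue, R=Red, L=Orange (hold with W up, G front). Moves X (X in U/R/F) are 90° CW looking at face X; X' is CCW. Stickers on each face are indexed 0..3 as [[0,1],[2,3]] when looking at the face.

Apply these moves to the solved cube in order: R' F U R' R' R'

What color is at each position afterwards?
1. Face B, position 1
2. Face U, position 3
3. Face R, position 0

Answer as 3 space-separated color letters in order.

After move 1 (R'): R=RRRR U=WBWB F=GWGW D=YGYG B=YBYB
After move 2 (F): F=GGWW U=WBOO R=WRBR D=RRYG L=OYOG
After move 3 (U): U=OWOB F=WRWW R=YBBR B=OYYB L=GGOG
After move 4 (R'): R=BRYB U=OYOO F=WWWB D=RRYW B=GYRB
After move 5 (R'): R=RBBY U=OROG F=WYWO D=RWYB B=WYRB
After move 6 (R'): R=BYRB U=OROW F=WRWG D=RYYO B=BYWB
Query 1: B[1] = Y
Query 2: U[3] = W
Query 3: R[0] = B

Answer: Y W B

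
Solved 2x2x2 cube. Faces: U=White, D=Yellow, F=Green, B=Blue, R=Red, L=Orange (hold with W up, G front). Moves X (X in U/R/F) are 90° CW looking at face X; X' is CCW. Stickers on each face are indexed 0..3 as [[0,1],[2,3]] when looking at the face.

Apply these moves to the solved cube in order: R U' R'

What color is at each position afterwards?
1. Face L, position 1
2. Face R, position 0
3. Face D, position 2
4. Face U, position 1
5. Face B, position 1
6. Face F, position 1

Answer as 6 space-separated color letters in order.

Answer: B Y Y W R G

Derivation:
After move 1 (R): R=RRRR U=WGWG F=GYGY D=YBYB B=WBWB
After move 2 (U'): U=GGWW F=OOGY R=GYRR B=RRWB L=WBOO
After move 3 (R'): R=YRGR U=GWWR F=OGGW D=YOYY B=BRBB
Query 1: L[1] = B
Query 2: R[0] = Y
Query 3: D[2] = Y
Query 4: U[1] = W
Query 5: B[1] = R
Query 6: F[1] = G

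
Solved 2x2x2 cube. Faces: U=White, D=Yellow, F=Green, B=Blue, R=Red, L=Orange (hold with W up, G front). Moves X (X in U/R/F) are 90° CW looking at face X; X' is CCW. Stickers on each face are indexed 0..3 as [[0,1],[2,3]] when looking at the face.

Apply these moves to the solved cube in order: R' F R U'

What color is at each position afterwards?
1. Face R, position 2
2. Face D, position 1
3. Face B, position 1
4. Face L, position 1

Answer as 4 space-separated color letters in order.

Answer: R Y W B

Derivation:
After move 1 (R'): R=RRRR U=WBWB F=GWGW D=YGYG B=YBYB
After move 2 (F): F=GGWW U=WBOO R=WRBR D=RRYG L=OYOG
After move 3 (R): R=BWRR U=WGOW F=GRWG D=RYYY B=OBBB
After move 4 (U'): U=GWWO F=OYWG R=GRRR B=BWBB L=OBOG
Query 1: R[2] = R
Query 2: D[1] = Y
Query 3: B[1] = W
Query 4: L[1] = B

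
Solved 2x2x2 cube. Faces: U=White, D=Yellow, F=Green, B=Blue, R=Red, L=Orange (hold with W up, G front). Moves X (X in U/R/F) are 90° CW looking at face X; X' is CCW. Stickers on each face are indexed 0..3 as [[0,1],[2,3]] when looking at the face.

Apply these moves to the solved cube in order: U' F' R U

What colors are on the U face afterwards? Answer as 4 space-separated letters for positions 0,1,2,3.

Answer: G W G G

Derivation:
After move 1 (U'): U=WWWW F=OOGG R=GGRR B=RRBB L=BBOO
After move 2 (F'): F=OGOG U=WWGR R=YGYR D=BOYY L=BWOW
After move 3 (R): R=YYRG U=WGGG F=OOOY D=BBYR B=RRWB
After move 4 (U): U=GWGG F=YYOY R=RRRG B=BWWB L=OOOW
Query: U face = GWGG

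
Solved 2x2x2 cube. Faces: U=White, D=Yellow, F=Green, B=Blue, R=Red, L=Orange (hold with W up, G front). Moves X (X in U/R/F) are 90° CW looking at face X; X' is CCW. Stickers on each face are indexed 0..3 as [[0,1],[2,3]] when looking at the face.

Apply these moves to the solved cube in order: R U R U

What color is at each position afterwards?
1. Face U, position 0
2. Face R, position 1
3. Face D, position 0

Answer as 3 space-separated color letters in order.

Answer: G O Y

Derivation:
After move 1 (R): R=RRRR U=WGWG F=GYGY D=YBYB B=WBWB
After move 2 (U): U=WWGG F=RRGY R=WBRR B=OOWB L=GYOO
After move 3 (R): R=RWRB U=WRGY F=RBGB D=YWYO B=GOWB
After move 4 (U): U=GWYR F=RWGB R=GORB B=GYWB L=RBOO
Query 1: U[0] = G
Query 2: R[1] = O
Query 3: D[0] = Y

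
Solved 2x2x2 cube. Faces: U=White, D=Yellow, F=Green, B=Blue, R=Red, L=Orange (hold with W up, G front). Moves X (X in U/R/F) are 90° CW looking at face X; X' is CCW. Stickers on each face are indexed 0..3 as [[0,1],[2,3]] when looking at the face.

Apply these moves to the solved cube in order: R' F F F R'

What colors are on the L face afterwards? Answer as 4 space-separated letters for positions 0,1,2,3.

After move 1 (R'): R=RRRR U=WBWB F=GWGW D=YGYG B=YBYB
After move 2 (F): F=GGWW U=WBOO R=WRBR D=RRYG L=OYOG
After move 3 (F): F=WGWG U=WBGY R=OROR D=BWYG L=OROR
After move 4 (F): F=WWGG U=WBRR R=GRYR D=OOYG L=OBOW
After move 5 (R'): R=RRGY U=WYRY F=WBGR D=OWYG B=GBOB
Query: L face = OBOW

Answer: O B O W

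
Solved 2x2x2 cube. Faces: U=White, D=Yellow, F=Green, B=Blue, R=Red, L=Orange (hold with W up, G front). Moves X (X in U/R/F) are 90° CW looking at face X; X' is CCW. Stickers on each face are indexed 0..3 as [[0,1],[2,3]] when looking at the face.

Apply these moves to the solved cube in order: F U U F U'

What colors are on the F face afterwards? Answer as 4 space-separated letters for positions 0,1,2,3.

Answer: W R G B

Derivation:
After move 1 (F): F=GGGG U=WWOO R=WRWR D=RRYY L=OYOY
After move 2 (U): U=OWOW F=WRGG R=BBWR B=OYBB L=GGOY
After move 3 (U): U=OOWW F=BBGG R=OYWR B=GGBB L=WROY
After move 4 (F): F=GBGB U=OOYR R=WYWR D=WOYY L=WROR
After move 5 (U'): U=OROY F=WRGB R=GBWR B=WYBB L=GGOR
Query: F face = WRGB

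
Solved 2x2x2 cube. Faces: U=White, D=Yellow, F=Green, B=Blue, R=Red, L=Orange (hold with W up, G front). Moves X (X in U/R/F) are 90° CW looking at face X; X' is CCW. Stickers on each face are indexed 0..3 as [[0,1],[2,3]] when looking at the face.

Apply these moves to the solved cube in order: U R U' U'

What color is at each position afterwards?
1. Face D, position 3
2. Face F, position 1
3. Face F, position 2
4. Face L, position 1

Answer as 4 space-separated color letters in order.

After move 1 (U): U=WWWW F=RRGG R=BBRR B=OOBB L=GGOO
After move 2 (R): R=RBRB U=WRWG F=RYGY D=YBYO B=WOWB
After move 3 (U'): U=RGWW F=GGGY R=RYRB B=RBWB L=WOOO
After move 4 (U'): U=GWRW F=WOGY R=GGRB B=RYWB L=RBOO
Query 1: D[3] = O
Query 2: F[1] = O
Query 3: F[2] = G
Query 4: L[1] = B

Answer: O O G B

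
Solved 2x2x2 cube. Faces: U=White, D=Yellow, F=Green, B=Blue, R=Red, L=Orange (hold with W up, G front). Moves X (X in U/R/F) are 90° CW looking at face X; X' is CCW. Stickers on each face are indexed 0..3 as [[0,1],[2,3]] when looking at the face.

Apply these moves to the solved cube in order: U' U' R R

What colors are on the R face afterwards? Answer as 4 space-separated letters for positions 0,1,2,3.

Answer: R R O O

Derivation:
After move 1 (U'): U=WWWW F=OOGG R=GGRR B=RRBB L=BBOO
After move 2 (U'): U=WWWW F=BBGG R=OORR B=GGBB L=RROO
After move 3 (R): R=RORO U=WBWG F=BYGY D=YBYG B=WGWB
After move 4 (R): R=RROO U=WYWY F=BBGG D=YWYW B=GGBB
Query: R face = RROO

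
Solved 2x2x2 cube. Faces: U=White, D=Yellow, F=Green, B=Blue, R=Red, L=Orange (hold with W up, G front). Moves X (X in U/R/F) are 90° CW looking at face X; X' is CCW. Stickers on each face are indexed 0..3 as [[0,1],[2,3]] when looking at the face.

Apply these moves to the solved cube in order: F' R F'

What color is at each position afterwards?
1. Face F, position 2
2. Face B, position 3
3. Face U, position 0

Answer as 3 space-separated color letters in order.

Answer: G B W

Derivation:
After move 1 (F'): F=GGGG U=WWRR R=YRYR D=OOYY L=OWOW
After move 2 (R): R=YYRR U=WGRG F=GOGY D=OBYB B=RBWB
After move 3 (F'): F=OYGG U=WGYR R=BYOR D=WWYB L=OGOR
Query 1: F[2] = G
Query 2: B[3] = B
Query 3: U[0] = W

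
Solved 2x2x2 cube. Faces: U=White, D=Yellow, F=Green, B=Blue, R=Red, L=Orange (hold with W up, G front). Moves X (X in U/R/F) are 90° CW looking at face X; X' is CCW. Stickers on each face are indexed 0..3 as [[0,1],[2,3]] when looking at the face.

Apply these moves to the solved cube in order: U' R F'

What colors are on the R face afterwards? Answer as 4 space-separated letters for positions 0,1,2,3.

After move 1 (U'): U=WWWW F=OOGG R=GGRR B=RRBB L=BBOO
After move 2 (R): R=RGRG U=WOWG F=OYGY D=YBYR B=WRWB
After move 3 (F'): F=YYOG U=WORR R=BGYG D=BOYR L=BGOW
Query: R face = BGYG

Answer: B G Y G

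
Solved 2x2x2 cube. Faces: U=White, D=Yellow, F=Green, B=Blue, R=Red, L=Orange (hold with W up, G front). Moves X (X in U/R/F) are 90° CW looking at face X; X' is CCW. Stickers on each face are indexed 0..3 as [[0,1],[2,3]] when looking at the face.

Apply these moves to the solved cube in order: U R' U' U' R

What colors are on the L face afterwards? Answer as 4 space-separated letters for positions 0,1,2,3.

After move 1 (U): U=WWWW F=RRGG R=BBRR B=OOBB L=GGOO
After move 2 (R'): R=BRBR U=WBWO F=RWGW D=YRYG B=YOYB
After move 3 (U'): U=BOWW F=GGGW R=RWBR B=BRYB L=YOOO
After move 4 (U'): U=OWBW F=YOGW R=GGBR B=RWYB L=BROO
After move 5 (R): R=BGRG U=OOBW F=YRGG D=YYYR B=WWWB
Query: L face = BROO

Answer: B R O O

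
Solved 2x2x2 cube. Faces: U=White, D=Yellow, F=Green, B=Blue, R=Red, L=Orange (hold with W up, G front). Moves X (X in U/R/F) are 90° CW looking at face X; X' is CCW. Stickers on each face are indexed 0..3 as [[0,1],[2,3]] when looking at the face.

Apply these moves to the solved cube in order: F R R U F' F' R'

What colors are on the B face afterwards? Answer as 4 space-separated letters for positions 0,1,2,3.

After move 1 (F): F=GGGG U=WWOO R=WRWR D=RRYY L=OYOY
After move 2 (R): R=WWRR U=WGOG F=GRGY D=RBYB B=OBWB
After move 3 (R): R=RWRW U=WROY F=GBGB D=RWYO B=GBGB
After move 4 (U): U=OWYR F=RWGB R=GBRW B=OYGB L=GBOY
After move 5 (F'): F=WBRG U=OWGR R=WBRW D=BYYO L=GROY
After move 6 (F'): F=BGWR U=OWWR R=YBBW D=RYYO L=GROG
After move 7 (R'): R=BWYB U=OGWO F=BWWR D=RGYR B=OYYB
Query: B face = OYYB

Answer: O Y Y B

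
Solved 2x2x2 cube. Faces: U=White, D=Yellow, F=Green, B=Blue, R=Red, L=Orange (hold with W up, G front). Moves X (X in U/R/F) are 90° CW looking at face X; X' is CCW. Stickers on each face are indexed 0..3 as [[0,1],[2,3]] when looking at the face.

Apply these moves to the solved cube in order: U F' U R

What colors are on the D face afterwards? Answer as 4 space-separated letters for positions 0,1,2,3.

After move 1 (U): U=WWWW F=RRGG R=BBRR B=OOBB L=GGOO
After move 2 (F'): F=RGRG U=WWBR R=YBYR D=GOYY L=GWOW
After move 3 (U): U=BWRW F=YBRG R=OOYR B=GWBB L=RGOW
After move 4 (R): R=YORO U=BBRG F=YORY D=GBYG B=WWWB
Query: D face = GBYG

Answer: G B Y G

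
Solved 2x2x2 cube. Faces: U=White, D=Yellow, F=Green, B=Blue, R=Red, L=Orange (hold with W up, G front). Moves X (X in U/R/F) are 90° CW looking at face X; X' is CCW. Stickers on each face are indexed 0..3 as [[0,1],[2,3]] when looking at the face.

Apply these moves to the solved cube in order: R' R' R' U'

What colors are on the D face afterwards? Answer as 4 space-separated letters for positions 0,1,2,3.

Answer: Y B Y B

Derivation:
After move 1 (R'): R=RRRR U=WBWB F=GWGW D=YGYG B=YBYB
After move 2 (R'): R=RRRR U=WYWY F=GBGB D=YWYW B=GBGB
After move 3 (R'): R=RRRR U=WGWG F=GYGY D=YBYB B=WBWB
After move 4 (U'): U=GGWW F=OOGY R=GYRR B=RRWB L=WBOO
Query: D face = YBYB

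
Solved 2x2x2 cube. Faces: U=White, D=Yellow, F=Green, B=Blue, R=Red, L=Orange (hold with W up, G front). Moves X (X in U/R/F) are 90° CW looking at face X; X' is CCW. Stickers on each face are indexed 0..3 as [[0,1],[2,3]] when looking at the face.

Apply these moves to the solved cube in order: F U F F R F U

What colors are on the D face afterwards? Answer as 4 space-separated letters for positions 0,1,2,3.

Answer: R G Y O

Derivation:
After move 1 (F): F=GGGG U=WWOO R=WRWR D=RRYY L=OYOY
After move 2 (U): U=OWOW F=WRGG R=BBWR B=OYBB L=GGOY
After move 3 (F): F=GWGR U=OWYG R=OBWR D=WBYY L=GROR
After move 4 (F): F=GGRW U=OWRR R=YBGR D=WOYY L=GWOB
After move 5 (R): R=GYRB U=OGRW F=GORY D=WBYO B=RYWB
After move 6 (F): F=RGYO U=OGBW R=RYWB D=RGYO L=GWOB
After move 7 (U): U=BOWG F=RYYO R=RYWB B=GWWB L=RGOB
Query: D face = RGYO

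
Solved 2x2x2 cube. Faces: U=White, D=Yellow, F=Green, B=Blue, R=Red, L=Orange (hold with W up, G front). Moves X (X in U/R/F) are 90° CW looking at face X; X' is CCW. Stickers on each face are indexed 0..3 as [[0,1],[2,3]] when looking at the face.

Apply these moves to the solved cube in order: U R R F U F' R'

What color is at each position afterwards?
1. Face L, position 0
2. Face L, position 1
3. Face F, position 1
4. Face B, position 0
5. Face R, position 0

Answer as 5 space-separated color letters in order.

After move 1 (U): U=WWWW F=RRGG R=BBRR B=OOBB L=GGOO
After move 2 (R): R=RBRB U=WRWG F=RYGY D=YBYO B=WOWB
After move 3 (R): R=RRBB U=WYWY F=RBGO D=YWYW B=GORB
After move 4 (F): F=GROB U=WYOG R=WRYB D=BRYW L=GYOW
After move 5 (U): U=OWGY F=WROB R=GOYB B=GYRB L=GROW
After move 6 (F'): F=RBWO U=OWGY R=ROBB D=RWYW L=GYOG
After move 7 (R'): R=OBRB U=ORGG F=RWWY D=RBYO B=WYWB
Query 1: L[0] = G
Query 2: L[1] = Y
Query 3: F[1] = W
Query 4: B[0] = W
Query 5: R[0] = O

Answer: G Y W W O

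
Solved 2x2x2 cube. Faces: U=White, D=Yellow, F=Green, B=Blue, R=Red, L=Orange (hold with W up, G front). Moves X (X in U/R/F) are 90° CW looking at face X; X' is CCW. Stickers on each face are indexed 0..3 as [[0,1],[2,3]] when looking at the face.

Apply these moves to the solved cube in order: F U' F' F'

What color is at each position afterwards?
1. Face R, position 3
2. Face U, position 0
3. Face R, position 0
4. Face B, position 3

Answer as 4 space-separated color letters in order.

After move 1 (F): F=GGGG U=WWOO R=WRWR D=RRYY L=OYOY
After move 2 (U'): U=WOWO F=OYGG R=GGWR B=WRBB L=BBOY
After move 3 (F'): F=YGOG U=WOGW R=RGRR D=BYYY L=BOOW
After move 4 (F'): F=GGYO U=WORR R=YGBR D=OWYY L=BWOG
Query 1: R[3] = R
Query 2: U[0] = W
Query 3: R[0] = Y
Query 4: B[3] = B

Answer: R W Y B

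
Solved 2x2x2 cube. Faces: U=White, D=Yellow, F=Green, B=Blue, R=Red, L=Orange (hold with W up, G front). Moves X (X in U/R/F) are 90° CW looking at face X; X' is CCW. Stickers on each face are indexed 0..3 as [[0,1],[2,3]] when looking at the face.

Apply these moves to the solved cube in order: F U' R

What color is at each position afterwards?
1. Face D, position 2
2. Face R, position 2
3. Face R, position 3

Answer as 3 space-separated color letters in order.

Answer: Y R G

Derivation:
After move 1 (F): F=GGGG U=WWOO R=WRWR D=RRYY L=OYOY
After move 2 (U'): U=WOWO F=OYGG R=GGWR B=WRBB L=BBOY
After move 3 (R): R=WGRG U=WYWG F=ORGY D=RBYW B=OROB
Query 1: D[2] = Y
Query 2: R[2] = R
Query 3: R[3] = G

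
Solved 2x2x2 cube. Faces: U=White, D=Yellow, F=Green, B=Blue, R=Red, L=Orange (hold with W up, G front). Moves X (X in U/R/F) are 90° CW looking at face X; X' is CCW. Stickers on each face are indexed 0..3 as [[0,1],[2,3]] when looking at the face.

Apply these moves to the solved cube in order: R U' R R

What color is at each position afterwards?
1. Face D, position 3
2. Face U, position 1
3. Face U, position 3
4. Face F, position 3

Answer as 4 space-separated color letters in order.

After move 1 (R): R=RRRR U=WGWG F=GYGY D=YBYB B=WBWB
After move 2 (U'): U=GGWW F=OOGY R=GYRR B=RRWB L=WBOO
After move 3 (R): R=RGRY U=GOWY F=OBGB D=YWYR B=WRGB
After move 4 (R): R=RRYG U=GBWB F=OWGR D=YGYW B=YROB
Query 1: D[3] = W
Query 2: U[1] = B
Query 3: U[3] = B
Query 4: F[3] = R

Answer: W B B R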